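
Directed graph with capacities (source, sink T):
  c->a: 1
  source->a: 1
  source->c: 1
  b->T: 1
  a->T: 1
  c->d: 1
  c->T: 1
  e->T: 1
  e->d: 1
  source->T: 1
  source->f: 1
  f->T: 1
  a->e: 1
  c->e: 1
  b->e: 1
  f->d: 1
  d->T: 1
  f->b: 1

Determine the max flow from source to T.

4

Augment source->T: bottleneck 1. Total 1.
Augment source->f->T: bottleneck 1. Total 2.
Augment source->c->T: bottleneck 1. Total 3.
Augment source->a->T: bottleneck 1. Total 4.
No augmenting path remains in the residual graph.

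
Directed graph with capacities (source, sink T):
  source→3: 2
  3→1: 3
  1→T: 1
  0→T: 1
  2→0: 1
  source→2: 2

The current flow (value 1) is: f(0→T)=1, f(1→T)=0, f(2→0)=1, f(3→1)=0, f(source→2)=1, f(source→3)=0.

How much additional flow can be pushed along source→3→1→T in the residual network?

Residual capacities along the path: source→3: 2, 3→1: 3, 1→T: 1.
Minimum is 1.

1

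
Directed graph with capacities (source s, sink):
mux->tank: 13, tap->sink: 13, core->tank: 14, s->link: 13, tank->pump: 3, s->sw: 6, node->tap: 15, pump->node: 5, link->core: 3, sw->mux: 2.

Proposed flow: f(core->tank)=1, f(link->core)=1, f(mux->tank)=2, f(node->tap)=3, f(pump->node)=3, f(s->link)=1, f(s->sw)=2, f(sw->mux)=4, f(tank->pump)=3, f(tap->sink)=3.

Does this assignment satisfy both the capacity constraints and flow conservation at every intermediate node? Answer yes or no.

Capacity violated on sw->mux: flow 4 > capacity 2.

No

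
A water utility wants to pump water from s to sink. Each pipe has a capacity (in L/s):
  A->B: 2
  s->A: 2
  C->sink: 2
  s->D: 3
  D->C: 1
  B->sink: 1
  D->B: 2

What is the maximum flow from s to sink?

Augment s->A->B->sink: bottleneck 1. Total 1.
Augment s->D->C->sink: bottleneck 1. Total 2.
No augmenting path remains in the residual graph.

2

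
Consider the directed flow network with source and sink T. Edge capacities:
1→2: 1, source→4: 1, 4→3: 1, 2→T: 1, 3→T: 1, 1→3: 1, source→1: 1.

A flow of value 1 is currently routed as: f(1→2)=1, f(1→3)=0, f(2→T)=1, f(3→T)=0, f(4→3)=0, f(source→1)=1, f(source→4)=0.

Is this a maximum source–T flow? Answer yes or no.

Residual path source→4→3→T has bottleneck 1 > 0.
Pushing 1 along it raises the flow to 2, so the given flow is not maximum.

No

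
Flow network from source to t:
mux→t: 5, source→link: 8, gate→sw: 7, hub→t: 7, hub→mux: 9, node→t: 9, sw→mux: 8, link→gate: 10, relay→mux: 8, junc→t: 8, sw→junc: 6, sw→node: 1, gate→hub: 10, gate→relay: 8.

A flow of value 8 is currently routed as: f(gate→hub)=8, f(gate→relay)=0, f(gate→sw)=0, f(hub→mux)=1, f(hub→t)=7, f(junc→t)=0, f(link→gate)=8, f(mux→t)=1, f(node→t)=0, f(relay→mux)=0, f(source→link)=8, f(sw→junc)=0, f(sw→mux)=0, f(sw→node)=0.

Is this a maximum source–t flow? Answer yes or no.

Residual reachable from source: {source}; t is not reachable.
Saturated cut: source→link with total capacity 8 = current flow value. Flow is maximum.

Yes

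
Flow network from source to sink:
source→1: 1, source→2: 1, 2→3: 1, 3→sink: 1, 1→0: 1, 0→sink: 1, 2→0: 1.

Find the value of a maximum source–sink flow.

Augment source→2→3→sink: bottleneck 1. Total 1.
Augment source→1→0→sink: bottleneck 1. Total 2.
No augmenting path remains in the residual graph.

2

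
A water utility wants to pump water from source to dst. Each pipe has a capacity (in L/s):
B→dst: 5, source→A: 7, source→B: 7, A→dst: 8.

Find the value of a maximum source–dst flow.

12

Augment source→B→dst: bottleneck 5. Total 5.
Augment source→A→dst: bottleneck 7. Total 12.
No augmenting path remains in the residual graph.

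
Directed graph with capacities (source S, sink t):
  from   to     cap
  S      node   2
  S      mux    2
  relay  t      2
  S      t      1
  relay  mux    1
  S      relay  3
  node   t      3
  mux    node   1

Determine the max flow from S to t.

6

Augment S→t: bottleneck 1. Total 1.
Augment S→relay→t: bottleneck 2. Total 3.
Augment S→node→t: bottleneck 2. Total 5.
Augment S→mux→node→t: bottleneck 1. Total 6.
No augmenting path remains in the residual graph.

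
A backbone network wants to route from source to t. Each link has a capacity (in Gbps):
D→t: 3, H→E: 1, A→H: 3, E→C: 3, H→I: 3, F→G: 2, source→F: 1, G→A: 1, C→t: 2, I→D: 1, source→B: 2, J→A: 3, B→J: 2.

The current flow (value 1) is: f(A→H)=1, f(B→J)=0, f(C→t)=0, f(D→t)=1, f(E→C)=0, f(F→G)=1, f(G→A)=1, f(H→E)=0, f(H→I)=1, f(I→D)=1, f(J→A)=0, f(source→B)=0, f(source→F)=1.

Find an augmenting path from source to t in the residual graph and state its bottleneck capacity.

Residual along source→B→J→A→H→E→C→t: source→B: 2, B→J: 2, J→A: 3, A→H: 2, H→E: 1, E→C: 3, C→t: 2.
Bottleneck = min = 1.

source→B→J→A→H→E→C→t, bottleneck 1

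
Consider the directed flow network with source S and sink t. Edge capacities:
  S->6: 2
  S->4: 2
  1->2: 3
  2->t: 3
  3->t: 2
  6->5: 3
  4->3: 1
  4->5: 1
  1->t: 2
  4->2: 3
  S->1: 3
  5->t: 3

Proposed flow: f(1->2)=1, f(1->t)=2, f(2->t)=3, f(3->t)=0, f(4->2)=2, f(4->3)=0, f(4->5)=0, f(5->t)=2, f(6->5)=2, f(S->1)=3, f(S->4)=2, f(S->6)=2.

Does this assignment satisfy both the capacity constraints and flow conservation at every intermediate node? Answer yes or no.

Yes

Every edge has 0 ≤ f(e) ≤ cap(e).
At each intermediate node, inflow equals outflow.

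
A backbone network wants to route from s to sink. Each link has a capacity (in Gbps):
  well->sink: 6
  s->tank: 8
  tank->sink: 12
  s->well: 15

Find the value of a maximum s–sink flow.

14

Augment s->tank->sink: bottleneck 8. Total 8.
Augment s->well->sink: bottleneck 6. Total 14.
No augmenting path remains in the residual graph.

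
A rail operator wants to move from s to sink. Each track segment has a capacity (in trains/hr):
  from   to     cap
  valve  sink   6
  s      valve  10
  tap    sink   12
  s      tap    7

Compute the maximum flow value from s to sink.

13

Augment s->valve->sink: bottleneck 6. Total 6.
Augment s->tap->sink: bottleneck 7. Total 13.
No augmenting path remains in the residual graph.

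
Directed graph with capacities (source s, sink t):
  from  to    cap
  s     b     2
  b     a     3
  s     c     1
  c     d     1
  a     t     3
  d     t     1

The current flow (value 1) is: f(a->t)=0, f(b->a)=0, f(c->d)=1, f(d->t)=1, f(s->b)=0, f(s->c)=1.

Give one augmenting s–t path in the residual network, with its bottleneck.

s->b->a->t, bottleneck 2

Residual along s->b->a->t: s->b: 2, b->a: 3, a->t: 3.
Bottleneck = min = 2.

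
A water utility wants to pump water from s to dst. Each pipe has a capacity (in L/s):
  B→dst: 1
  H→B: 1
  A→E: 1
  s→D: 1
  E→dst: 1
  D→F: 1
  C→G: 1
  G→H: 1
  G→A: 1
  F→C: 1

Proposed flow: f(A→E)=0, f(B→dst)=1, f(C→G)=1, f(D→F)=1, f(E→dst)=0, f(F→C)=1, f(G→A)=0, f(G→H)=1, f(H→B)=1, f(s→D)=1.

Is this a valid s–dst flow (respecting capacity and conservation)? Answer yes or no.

Yes

Every edge has 0 ≤ f(e) ≤ cap(e).
At each intermediate node, inflow equals outflow.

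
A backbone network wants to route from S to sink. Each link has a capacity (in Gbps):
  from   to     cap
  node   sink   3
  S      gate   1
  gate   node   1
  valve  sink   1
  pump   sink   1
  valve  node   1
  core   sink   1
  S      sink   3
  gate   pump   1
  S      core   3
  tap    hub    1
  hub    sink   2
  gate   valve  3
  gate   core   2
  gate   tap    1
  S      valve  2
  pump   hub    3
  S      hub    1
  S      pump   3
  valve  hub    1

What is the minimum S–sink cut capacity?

Max flow = 10 (via 8 augmenting paths).
In the residual at optimum, the set reachable from S is {S, core, hub, pump}.
Cut edges: S->gate (cap 1), S->valve (cap 2), S->sink (cap 3), core->sink (cap 1), pump->sink (cap 1), hub->sink (cap 2). Sum = 10.

10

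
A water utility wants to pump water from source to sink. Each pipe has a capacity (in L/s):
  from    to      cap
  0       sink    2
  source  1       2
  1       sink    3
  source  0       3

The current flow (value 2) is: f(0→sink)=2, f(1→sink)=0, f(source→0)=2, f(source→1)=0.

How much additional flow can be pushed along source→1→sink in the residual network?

Residual capacities along the path: source→1: 2, 1→sink: 3.
Minimum is 2.

2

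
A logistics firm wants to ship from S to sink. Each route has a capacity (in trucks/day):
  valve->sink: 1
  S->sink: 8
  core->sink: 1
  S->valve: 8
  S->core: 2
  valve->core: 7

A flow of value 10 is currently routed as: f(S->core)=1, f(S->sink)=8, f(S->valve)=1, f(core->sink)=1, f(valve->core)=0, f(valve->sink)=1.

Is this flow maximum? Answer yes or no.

Yes

Residual reachable from S: {S, core, valve}; sink is not reachable.
Saturated cut: S->sink, valve->sink, core->sink with total capacity 10 = current flow value. Flow is maximum.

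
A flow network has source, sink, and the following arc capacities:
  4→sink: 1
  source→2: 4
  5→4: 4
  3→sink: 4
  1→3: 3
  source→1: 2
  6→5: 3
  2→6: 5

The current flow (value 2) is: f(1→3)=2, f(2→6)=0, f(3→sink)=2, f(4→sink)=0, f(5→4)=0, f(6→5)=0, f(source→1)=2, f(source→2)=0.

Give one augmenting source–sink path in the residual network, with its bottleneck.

Residual along source→2→6→5→4→sink: source→2: 4, 2→6: 5, 6→5: 3, 5→4: 4, 4→sink: 1.
Bottleneck = min = 1.

source→2→6→5→4→sink, bottleneck 1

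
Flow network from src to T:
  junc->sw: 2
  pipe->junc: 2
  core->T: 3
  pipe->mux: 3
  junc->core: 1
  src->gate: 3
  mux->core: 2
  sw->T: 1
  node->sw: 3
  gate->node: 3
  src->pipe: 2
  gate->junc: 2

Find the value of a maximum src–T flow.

Augment src->gate->node->sw->T: bottleneck 1. Total 1.
Augment src->gate->junc->core->T: bottleneck 1. Total 2.
Augment src->pipe->mux->core->T: bottleneck 2. Total 4.
No augmenting path remains in the residual graph.

4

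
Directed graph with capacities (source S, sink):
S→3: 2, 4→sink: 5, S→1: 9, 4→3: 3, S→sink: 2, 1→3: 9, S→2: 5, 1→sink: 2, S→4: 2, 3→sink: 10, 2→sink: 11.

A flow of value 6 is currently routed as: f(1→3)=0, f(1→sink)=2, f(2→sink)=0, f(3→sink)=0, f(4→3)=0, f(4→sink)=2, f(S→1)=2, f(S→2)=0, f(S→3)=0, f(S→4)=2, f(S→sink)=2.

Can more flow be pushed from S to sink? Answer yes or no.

Yes

Residual path S→2→sink has bottleneck 5 > 0.
Pushing 5 along it raises the flow to 11, so the given flow is not maximum.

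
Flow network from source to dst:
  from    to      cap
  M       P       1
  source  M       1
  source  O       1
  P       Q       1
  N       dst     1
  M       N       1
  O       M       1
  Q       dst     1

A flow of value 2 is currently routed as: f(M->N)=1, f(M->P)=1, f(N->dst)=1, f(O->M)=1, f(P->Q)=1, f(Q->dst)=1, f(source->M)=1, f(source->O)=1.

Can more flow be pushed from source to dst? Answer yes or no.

No

Residual reachable from source: {source}; dst is not reachable.
Saturated cut: source->O, source->M with total capacity 2 = current flow value. Flow is maximum.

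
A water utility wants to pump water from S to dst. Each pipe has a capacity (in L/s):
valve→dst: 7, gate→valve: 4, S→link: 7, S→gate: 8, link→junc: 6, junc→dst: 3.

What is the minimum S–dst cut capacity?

7

Max flow = 7 (via 2 augmenting paths).
In the residual at optimum, the set reachable from S is {S, gate, junc, link}.
Cut edges: gate→valve (cap 4), junc→dst (cap 3). Sum = 7.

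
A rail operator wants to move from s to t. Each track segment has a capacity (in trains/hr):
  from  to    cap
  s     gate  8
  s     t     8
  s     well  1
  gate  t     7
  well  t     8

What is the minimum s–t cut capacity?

16

Max flow = 16 (via 3 augmenting paths).
In the residual at optimum, the set reachable from s is {gate, s}.
Cut edges: s→well (cap 1), s→t (cap 8), gate→t (cap 7). Sum = 16.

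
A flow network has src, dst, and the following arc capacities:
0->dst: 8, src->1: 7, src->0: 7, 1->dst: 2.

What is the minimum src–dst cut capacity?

Max flow = 9 (via 2 augmenting paths).
In the residual at optimum, the set reachable from src is {1, src}.
Cut edges: src->0 (cap 7), 1->dst (cap 2). Sum = 9.

9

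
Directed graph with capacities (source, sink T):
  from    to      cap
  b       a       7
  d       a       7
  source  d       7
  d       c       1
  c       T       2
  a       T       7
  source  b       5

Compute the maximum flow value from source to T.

8

Augment source->b->a->T: bottleneck 5. Total 5.
Augment source->d->a->T: bottleneck 2. Total 7.
Augment source->d->c->T: bottleneck 1. Total 8.
No augmenting path remains in the residual graph.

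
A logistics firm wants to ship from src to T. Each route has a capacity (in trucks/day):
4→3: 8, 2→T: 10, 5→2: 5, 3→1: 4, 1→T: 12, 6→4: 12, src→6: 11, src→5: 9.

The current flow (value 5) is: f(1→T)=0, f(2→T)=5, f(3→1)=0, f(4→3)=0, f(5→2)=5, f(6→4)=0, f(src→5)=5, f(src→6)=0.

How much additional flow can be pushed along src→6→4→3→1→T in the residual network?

Residual capacities along the path: src→6: 11, 6→4: 12, 4→3: 8, 3→1: 4, 1→T: 12.
Minimum is 4.

4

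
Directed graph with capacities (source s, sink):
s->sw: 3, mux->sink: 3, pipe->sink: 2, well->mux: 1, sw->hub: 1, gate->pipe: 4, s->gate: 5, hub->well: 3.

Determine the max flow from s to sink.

3

Augment s->gate->pipe->sink: bottleneck 2. Total 2.
Augment s->sw->hub->well->mux->sink: bottleneck 1. Total 3.
No augmenting path remains in the residual graph.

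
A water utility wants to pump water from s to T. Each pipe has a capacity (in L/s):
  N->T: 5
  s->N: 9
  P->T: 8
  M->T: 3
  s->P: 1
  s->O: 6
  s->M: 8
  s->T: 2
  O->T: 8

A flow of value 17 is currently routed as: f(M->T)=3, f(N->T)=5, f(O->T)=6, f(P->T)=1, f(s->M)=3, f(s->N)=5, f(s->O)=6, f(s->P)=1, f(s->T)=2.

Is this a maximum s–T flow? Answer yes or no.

Residual reachable from s: {M, N, s}; T is not reachable.
Saturated cut: s->P, s->O, s->T, N->T, M->T with total capacity 17 = current flow value. Flow is maximum.

Yes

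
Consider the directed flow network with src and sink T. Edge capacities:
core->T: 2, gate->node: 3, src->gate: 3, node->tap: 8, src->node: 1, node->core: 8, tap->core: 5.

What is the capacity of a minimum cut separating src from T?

2

Max flow = 2 (via 2 augmenting paths).
In the residual at optimum, the set reachable from src is {core, gate, node, src, tap}.
Cut edges: core->T (cap 2). Sum = 2.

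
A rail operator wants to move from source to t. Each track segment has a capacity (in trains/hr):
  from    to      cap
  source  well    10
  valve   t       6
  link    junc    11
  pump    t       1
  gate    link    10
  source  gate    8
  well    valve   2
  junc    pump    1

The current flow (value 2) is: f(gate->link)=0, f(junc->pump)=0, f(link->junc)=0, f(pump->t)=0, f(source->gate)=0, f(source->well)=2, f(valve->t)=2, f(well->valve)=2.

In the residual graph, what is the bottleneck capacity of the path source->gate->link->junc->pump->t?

1

Residual capacities along the path: source->gate: 8, gate->link: 10, link->junc: 11, junc->pump: 1, pump->t: 1.
Minimum is 1.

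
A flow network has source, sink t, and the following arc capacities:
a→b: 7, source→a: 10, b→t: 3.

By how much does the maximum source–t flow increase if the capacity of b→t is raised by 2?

Original max flow = 3.
After raising cap(b→t), augmenting paths through that edge carry 2 more units.
New max flow = 5. Increase = 2.

2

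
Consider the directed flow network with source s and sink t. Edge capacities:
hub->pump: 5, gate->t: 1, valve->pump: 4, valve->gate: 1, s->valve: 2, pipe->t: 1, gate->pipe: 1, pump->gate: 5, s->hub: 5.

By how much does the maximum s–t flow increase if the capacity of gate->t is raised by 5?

Original max flow = 2.
After raising cap(gate->t), augmenting paths through that edge carry 4 more units.
New max flow = 6. Increase = 4.

4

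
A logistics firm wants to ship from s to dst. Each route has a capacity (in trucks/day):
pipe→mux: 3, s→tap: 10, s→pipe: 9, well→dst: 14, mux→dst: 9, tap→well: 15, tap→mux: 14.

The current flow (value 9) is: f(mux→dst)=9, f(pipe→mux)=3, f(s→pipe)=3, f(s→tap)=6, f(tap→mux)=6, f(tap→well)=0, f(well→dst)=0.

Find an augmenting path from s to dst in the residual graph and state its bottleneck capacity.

Residual along s→tap→well→dst: s→tap: 4, tap→well: 15, well→dst: 14.
Bottleneck = min = 4.

s→tap→well→dst, bottleneck 4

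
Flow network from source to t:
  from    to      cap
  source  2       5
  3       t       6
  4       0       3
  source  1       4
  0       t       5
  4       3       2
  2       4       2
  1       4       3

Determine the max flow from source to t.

5

Augment source->2->4->3->t: bottleneck 2. Total 2.
Augment source->1->4->0->t: bottleneck 3. Total 5.
No augmenting path remains in the residual graph.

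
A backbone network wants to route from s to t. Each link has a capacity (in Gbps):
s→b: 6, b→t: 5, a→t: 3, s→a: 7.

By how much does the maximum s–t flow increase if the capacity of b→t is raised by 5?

Original max flow = 8.
After raising cap(b→t), augmenting paths through that edge carry 1 more unit.
New max flow = 9. Increase = 1.

1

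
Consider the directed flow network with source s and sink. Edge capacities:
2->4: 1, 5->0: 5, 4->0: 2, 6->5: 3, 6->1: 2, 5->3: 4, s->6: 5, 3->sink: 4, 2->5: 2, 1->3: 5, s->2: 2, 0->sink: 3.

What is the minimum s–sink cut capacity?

7

Max flow = 7 (via 4 augmenting paths).
In the residual at optimum, the set reachable from s is {s}.
Cut edges: s->6 (cap 5), s->2 (cap 2). Sum = 7.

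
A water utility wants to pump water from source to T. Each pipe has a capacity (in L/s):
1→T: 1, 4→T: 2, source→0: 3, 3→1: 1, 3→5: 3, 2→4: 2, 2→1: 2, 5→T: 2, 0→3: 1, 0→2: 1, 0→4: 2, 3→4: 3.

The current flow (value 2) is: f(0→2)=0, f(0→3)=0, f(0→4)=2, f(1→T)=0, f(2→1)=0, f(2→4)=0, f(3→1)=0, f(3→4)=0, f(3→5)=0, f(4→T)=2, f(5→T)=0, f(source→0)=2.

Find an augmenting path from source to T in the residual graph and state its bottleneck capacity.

Residual along source→0→2→1→T: source→0: 1, 0→2: 1, 2→1: 2, 1→T: 1.
Bottleneck = min = 1.

source→0→2→1→T, bottleneck 1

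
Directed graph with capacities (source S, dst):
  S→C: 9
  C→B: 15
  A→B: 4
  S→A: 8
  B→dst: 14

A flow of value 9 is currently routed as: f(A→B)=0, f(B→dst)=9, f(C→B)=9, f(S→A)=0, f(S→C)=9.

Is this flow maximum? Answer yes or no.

Residual path S→A→B→dst has bottleneck 4 > 0.
Pushing 4 along it raises the flow to 13, so the given flow is not maximum.

No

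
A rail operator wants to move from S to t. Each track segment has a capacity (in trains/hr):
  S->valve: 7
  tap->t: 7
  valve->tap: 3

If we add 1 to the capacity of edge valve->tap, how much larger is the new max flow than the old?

Original max flow = 3.
After raising cap(valve->tap), augmenting paths through that edge carry 1 more unit.
New max flow = 4. Increase = 1.

1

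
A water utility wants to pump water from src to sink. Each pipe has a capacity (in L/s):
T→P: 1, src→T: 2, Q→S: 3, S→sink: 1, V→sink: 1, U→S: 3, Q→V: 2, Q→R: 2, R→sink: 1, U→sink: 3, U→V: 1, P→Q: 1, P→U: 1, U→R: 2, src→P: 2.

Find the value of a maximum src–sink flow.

2

Augment src→P→U→sink: bottleneck 1. Total 1.
Augment src→P→Q→R→sink: bottleneck 1. Total 2.
No augmenting path remains in the residual graph.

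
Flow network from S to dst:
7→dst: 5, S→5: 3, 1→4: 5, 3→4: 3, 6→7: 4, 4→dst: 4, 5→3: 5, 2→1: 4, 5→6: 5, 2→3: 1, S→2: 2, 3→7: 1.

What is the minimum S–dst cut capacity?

Max flow = 5 (via 3 augmenting paths).
In the residual at optimum, the set reachable from S is {S}.
Cut edges: S→2 (cap 2), S→5 (cap 3). Sum = 5.

5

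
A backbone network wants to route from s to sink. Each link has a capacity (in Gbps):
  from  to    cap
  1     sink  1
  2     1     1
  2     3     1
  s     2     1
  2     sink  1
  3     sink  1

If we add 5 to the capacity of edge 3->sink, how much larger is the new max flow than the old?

0

Original max flow = 1.
Edge 3->sink does not cross the min cut (source side {s}), so extra capacity there cannot help.
New max flow = 1. Increase = 0.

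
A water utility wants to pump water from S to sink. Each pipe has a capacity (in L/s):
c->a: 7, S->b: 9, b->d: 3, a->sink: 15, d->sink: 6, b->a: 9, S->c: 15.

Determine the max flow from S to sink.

16

Augment S->c->a->sink: bottleneck 7. Total 7.
Augment S->b->a->sink: bottleneck 8. Total 15.
Augment S->b->d->sink: bottleneck 1. Total 16.
No augmenting path remains in the residual graph.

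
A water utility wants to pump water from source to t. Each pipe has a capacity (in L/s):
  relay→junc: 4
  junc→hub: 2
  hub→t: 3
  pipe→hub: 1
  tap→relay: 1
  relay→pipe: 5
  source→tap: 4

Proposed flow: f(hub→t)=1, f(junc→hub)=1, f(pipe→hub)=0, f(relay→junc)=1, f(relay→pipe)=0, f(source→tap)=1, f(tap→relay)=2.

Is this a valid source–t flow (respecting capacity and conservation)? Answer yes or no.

Capacity violated on tap→relay: flow 2 > capacity 1.

No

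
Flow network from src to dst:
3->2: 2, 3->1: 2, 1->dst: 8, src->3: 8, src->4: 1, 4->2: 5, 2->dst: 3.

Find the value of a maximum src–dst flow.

Augment src->3->1->dst: bottleneck 2. Total 2.
Augment src->3->2->dst: bottleneck 2. Total 4.
Augment src->4->2->dst: bottleneck 1. Total 5.
No augmenting path remains in the residual graph.

5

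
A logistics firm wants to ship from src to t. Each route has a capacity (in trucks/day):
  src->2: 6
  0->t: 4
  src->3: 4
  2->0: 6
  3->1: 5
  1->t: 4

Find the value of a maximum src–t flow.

8

Augment src->3->1->t: bottleneck 4. Total 4.
Augment src->2->0->t: bottleneck 4. Total 8.
No augmenting path remains in the residual graph.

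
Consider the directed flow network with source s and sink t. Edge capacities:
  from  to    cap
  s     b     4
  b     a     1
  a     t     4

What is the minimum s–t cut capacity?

Max flow = 1 (via 1 augmenting path).
In the residual at optimum, the set reachable from s is {b, s}.
Cut edges: b->a (cap 1). Sum = 1.

1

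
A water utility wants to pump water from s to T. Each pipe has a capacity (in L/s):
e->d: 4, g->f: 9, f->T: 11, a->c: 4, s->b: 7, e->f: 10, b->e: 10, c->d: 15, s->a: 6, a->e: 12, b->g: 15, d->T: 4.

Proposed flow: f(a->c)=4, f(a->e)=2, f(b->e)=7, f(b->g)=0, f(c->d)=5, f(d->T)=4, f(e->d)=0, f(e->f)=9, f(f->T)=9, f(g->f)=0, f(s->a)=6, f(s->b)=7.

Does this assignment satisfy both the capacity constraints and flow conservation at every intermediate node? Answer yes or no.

Conservation fails at c: inflow 4 ≠ outflow 5.

No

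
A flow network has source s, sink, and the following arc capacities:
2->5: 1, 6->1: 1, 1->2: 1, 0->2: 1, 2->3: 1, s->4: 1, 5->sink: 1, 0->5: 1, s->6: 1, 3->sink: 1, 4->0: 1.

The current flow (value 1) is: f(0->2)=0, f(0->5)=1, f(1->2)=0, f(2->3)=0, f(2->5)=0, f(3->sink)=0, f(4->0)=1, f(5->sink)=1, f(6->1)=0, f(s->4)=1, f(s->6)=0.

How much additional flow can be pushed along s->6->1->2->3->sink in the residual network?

1

Residual capacities along the path: s->6: 1, 6->1: 1, 1->2: 1, 2->3: 1, 3->sink: 1.
Minimum is 1.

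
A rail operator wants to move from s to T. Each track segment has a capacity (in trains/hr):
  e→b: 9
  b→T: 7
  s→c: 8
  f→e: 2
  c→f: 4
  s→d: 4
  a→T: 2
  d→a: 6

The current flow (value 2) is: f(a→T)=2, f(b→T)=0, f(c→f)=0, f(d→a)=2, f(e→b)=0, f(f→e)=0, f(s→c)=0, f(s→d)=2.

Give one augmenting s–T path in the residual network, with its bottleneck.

Residual along s→c→f→e→b→T: s→c: 8, c→f: 4, f→e: 2, e→b: 9, b→T: 7.
Bottleneck = min = 2.

s→c→f→e→b→T, bottleneck 2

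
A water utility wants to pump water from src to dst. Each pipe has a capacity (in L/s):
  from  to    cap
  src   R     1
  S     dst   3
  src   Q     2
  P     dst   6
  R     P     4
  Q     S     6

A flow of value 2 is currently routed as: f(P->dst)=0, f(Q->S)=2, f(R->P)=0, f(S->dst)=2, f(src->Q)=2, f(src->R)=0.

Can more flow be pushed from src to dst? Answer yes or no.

Residual path src->R->P->dst has bottleneck 1 > 0.
Pushing 1 along it raises the flow to 3, so the given flow is not maximum.

Yes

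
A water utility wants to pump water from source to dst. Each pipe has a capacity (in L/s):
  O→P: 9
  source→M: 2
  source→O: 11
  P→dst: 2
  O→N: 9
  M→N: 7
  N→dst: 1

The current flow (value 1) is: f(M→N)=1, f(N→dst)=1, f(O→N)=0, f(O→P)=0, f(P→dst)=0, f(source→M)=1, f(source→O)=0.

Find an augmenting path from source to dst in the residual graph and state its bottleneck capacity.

Residual along source→O→P→dst: source→O: 11, O→P: 9, P→dst: 2.
Bottleneck = min = 2.

source→O→P→dst, bottleneck 2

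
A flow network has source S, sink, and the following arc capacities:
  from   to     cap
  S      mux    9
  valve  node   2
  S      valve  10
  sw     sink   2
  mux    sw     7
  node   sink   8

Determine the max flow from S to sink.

Augment S->valve->node->sink: bottleneck 2. Total 2.
Augment S->mux->sw->sink: bottleneck 2. Total 4.
No augmenting path remains in the residual graph.

4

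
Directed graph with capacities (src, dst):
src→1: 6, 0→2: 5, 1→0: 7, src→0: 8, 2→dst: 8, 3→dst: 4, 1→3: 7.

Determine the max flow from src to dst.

Augment src→1→3→dst: bottleneck 4. Total 4.
Augment src→0→2→dst: bottleneck 5. Total 9.
No augmenting path remains in the residual graph.

9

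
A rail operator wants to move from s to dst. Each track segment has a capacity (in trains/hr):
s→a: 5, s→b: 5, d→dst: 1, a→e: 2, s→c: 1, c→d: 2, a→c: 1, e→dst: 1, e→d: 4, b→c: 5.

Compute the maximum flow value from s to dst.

2

Augment s→a→e→dst: bottleneck 1. Total 1.
Augment s→c→d→dst: bottleneck 1. Total 2.
No augmenting path remains in the residual graph.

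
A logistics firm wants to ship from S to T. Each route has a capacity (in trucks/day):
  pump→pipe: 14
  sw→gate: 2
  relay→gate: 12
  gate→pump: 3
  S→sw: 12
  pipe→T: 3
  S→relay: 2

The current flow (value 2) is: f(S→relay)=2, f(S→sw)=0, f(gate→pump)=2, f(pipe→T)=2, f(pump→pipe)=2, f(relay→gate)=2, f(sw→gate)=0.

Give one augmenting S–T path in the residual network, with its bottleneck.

Residual along S→sw→gate→pump→pipe→T: S→sw: 12, sw→gate: 2, gate→pump: 1, pump→pipe: 12, pipe→T: 1.
Bottleneck = min = 1.

S→sw→gate→pump→pipe→T, bottleneck 1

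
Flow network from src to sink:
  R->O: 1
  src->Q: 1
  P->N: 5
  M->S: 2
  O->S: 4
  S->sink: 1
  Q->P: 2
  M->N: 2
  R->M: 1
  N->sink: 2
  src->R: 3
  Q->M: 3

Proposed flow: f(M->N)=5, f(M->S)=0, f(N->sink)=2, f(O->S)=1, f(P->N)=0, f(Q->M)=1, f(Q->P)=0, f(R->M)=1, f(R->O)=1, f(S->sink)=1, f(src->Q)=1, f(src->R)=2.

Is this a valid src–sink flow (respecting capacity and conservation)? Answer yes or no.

Capacity violated on M->N: flow 5 > capacity 2.

No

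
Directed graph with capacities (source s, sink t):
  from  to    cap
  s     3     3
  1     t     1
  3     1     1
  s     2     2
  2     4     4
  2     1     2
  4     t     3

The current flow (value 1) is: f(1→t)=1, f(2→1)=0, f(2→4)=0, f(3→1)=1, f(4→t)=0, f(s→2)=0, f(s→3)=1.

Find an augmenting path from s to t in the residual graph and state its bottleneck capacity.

Residual along s→2→4→t: s→2: 2, 2→4: 4, 4→t: 3.
Bottleneck = min = 2.

s→2→4→t, bottleneck 2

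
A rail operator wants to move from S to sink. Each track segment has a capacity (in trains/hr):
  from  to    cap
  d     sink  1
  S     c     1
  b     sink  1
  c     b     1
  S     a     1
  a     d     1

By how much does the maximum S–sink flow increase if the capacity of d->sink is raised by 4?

0

Original max flow = 2.
Edge d->sink does not cross the min cut (source side {S}), so extra capacity there cannot help.
New max flow = 2. Increase = 0.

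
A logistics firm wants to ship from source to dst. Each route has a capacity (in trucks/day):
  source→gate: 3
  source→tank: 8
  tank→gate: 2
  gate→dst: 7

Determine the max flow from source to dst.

5

Augment source→gate→dst: bottleneck 3. Total 3.
Augment source→tank→gate→dst: bottleneck 2. Total 5.
No augmenting path remains in the residual graph.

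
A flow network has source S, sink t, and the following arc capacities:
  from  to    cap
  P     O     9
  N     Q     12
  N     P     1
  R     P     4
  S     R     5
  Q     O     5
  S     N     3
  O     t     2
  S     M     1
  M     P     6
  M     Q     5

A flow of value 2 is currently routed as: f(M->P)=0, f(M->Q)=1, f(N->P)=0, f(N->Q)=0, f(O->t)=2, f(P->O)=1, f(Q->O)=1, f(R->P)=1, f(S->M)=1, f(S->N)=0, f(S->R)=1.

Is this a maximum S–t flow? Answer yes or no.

Yes

Residual reachable from S: {M, N, O, P, Q, R, S}; t is not reachable.
Saturated cut: O->t with total capacity 2 = current flow value. Flow is maximum.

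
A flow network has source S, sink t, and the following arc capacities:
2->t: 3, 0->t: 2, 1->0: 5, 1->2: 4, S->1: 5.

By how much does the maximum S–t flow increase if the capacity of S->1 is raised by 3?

0

Original max flow = 5.
Even with extra capacity on S->1, another cut of capacity 5 remains binding.
New max flow = 5. Increase = 0.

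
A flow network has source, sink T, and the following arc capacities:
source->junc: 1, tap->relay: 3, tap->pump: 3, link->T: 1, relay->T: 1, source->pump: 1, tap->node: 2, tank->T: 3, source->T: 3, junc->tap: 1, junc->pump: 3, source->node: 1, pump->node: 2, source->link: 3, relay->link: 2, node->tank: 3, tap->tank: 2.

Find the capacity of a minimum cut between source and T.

Max flow = 7 (via 5 augmenting paths).
In the residual at optimum, the set reachable from source is {link, source}.
Cut edges: source->junc (cap 1), source->pump (cap 1), source->node (cap 1), source->T (cap 3), link->T (cap 1). Sum = 7.

7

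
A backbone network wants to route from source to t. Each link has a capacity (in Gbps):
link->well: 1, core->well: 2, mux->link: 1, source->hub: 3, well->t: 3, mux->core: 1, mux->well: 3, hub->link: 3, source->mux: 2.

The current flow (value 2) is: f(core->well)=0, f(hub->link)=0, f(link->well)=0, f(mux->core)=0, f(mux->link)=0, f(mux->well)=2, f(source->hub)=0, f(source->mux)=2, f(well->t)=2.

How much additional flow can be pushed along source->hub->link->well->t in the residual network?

Residual capacities along the path: source->hub: 3, hub->link: 3, link->well: 1, well->t: 1.
Minimum is 1.

1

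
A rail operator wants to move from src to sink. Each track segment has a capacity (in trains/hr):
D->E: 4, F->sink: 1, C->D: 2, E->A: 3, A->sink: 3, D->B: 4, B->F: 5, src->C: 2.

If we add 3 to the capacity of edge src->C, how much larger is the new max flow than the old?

0

Original max flow = 2.
Even with extra capacity on src->C, another cut of capacity 2 remains binding.
New max flow = 2. Increase = 0.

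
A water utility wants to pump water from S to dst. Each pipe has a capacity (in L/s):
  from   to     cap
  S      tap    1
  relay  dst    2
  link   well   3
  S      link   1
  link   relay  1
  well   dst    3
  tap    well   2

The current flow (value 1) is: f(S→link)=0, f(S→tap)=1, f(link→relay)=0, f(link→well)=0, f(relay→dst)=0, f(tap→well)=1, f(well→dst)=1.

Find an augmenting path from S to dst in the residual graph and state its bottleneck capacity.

Residual along S→link→well→dst: S→link: 1, link→well: 3, well→dst: 2.
Bottleneck = min = 1.

S→link→well→dst, bottleneck 1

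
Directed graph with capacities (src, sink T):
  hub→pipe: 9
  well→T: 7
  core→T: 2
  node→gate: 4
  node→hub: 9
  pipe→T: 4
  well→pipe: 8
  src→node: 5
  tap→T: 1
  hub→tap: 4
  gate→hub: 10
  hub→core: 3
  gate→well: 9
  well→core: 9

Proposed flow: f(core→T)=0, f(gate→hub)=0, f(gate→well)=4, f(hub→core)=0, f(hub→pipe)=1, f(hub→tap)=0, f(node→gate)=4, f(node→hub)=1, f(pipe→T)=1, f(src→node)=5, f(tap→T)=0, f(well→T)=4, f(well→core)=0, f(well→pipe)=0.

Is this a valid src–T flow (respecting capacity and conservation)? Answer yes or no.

Every edge has 0 ≤ f(e) ≤ cap(e).
At each intermediate node, inflow equals outflow.

Yes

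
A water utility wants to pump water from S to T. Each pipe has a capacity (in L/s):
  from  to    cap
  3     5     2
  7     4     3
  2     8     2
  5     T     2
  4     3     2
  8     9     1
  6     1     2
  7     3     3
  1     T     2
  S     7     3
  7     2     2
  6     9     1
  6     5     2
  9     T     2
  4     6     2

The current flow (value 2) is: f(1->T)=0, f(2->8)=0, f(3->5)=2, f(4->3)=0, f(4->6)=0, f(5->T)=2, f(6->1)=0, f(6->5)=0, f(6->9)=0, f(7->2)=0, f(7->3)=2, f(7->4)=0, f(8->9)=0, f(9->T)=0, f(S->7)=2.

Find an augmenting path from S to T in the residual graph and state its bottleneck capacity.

S->7->4->6->9->T, bottleneck 1

Residual along S->7->4->6->9->T: S->7: 1, 7->4: 3, 4->6: 2, 6->9: 1, 9->T: 2.
Bottleneck = min = 1.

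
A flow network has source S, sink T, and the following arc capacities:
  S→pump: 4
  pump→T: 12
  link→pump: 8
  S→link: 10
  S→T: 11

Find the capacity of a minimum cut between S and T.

Max flow = 23 (via 3 augmenting paths).
In the residual at optimum, the set reachable from S is {S, link}.
Cut edges: S→pump (cap 4), S→T (cap 11), link→pump (cap 8). Sum = 23.

23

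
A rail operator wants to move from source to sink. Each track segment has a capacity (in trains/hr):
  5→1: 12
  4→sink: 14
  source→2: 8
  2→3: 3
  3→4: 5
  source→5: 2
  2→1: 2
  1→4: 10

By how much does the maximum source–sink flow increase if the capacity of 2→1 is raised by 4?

3

Original max flow = 7.
After raising cap(2→1), augmenting paths through that edge carry 3 more units.
New max flow = 10. Increase = 3.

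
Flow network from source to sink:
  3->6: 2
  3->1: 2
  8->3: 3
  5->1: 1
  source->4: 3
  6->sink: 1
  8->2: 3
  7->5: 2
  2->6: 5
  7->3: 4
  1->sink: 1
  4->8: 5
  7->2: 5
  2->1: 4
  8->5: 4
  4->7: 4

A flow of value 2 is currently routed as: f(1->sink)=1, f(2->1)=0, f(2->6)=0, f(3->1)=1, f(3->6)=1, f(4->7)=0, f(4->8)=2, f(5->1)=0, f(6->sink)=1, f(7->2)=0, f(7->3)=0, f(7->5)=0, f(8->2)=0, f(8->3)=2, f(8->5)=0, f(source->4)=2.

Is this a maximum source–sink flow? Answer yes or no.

Residual reachable from source: {1, 2, 3, 4, 5, 6, 7, 8, source}; sink is not reachable.
Saturated cut: 1->sink, 6->sink with total capacity 2 = current flow value. Flow is maximum.

Yes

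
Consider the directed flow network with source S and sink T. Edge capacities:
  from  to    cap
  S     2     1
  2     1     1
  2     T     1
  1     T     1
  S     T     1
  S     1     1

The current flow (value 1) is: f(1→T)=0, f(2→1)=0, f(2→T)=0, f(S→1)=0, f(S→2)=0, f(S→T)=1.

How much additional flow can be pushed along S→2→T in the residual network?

Residual capacities along the path: S→2: 1, 2→T: 1.
Minimum is 1.

1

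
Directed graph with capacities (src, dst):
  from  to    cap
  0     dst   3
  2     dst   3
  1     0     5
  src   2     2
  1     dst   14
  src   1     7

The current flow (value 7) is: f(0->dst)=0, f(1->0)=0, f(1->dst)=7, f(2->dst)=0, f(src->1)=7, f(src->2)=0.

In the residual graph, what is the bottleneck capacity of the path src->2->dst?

Residual capacities along the path: src->2: 2, 2->dst: 3.
Minimum is 2.

2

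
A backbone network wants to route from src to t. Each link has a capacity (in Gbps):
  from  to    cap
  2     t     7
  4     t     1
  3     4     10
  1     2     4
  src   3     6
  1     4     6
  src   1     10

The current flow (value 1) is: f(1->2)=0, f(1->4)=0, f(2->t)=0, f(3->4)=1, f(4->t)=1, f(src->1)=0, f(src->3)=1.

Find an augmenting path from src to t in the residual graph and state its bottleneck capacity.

src->1->2->t, bottleneck 4

Residual along src->1->2->t: src->1: 10, 1->2: 4, 2->t: 7.
Bottleneck = min = 4.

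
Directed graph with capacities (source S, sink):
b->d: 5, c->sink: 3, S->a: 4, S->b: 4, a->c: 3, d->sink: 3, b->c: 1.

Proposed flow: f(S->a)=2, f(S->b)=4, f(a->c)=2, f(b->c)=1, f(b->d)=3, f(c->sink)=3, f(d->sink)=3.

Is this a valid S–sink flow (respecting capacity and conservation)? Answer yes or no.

Every edge has 0 ≤ f(e) ≤ cap(e).
At each intermediate node, inflow equals outflow.

Yes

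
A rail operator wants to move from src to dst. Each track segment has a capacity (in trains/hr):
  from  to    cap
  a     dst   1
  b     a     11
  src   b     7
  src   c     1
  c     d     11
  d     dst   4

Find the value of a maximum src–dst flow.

Augment src→b→a→dst: bottleneck 1. Total 1.
Augment src→c→d→dst: bottleneck 1. Total 2.
No augmenting path remains in the residual graph.

2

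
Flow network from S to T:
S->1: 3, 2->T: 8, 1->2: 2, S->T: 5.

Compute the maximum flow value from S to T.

7

Augment S->T: bottleneck 5. Total 5.
Augment S->1->2->T: bottleneck 2. Total 7.
No augmenting path remains in the residual graph.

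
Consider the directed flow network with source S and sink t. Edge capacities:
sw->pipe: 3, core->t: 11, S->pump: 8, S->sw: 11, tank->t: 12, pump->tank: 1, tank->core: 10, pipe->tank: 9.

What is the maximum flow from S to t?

4

Augment S->pump->tank->t: bottleneck 1. Total 1.
Augment S->sw->pipe->tank->t: bottleneck 3. Total 4.
No augmenting path remains in the residual graph.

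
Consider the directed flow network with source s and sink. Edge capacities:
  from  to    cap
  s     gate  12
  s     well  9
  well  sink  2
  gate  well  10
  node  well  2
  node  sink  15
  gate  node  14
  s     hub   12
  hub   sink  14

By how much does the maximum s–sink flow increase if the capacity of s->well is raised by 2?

0

Original max flow = 26.
Edge s->well does not cross the min cut (source side {s, well}), so extra capacity there cannot help.
New max flow = 26. Increase = 0.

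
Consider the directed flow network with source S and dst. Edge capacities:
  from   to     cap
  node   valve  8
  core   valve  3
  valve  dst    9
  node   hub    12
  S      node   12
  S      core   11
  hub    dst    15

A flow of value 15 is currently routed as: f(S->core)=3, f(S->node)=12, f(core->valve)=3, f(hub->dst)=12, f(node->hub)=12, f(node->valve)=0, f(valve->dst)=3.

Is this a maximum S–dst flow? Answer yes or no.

Yes

Residual reachable from S: {S, core}; dst is not reachable.
Saturated cut: S->node, core->valve with total capacity 15 = current flow value. Flow is maximum.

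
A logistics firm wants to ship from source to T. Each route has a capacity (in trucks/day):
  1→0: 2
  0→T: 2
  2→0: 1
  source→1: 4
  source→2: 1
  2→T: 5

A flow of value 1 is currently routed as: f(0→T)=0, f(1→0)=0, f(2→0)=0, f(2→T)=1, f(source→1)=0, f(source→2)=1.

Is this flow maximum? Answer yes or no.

Residual path source→1→0→T has bottleneck 2 > 0.
Pushing 2 along it raises the flow to 3, so the given flow is not maximum.

No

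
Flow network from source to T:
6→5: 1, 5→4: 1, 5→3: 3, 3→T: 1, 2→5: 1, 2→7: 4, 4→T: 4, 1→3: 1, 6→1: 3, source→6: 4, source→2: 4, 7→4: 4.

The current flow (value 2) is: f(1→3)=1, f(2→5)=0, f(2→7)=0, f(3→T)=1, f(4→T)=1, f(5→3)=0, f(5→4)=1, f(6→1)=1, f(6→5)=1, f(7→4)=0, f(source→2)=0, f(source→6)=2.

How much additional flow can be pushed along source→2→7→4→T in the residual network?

Residual capacities along the path: source→2: 4, 2→7: 4, 7→4: 4, 4→T: 3.
Minimum is 3.

3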